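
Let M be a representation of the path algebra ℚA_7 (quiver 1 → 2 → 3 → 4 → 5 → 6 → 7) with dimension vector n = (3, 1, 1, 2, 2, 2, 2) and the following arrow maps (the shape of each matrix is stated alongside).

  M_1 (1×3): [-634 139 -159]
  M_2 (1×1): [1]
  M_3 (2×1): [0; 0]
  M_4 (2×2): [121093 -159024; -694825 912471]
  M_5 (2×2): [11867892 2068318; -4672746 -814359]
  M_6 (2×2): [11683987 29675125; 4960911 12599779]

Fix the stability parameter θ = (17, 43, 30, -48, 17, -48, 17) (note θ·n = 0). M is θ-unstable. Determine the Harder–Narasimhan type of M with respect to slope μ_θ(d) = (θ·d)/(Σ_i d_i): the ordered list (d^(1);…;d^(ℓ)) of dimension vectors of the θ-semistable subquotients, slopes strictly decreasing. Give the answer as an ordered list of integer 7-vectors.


Via rank(M_{q-1}∘⋯∘M_p): M ≅ I[1,1]^2, I[1,3], I[4,5], I[4,7], I[6,7].
μ_θ-semistable layers: μ^(1)=73/2; μ^(2)=17; μ^(3)=-31/2; μ^(4)=-48

((0, 1, 1, 0, 0, 0, 0); (3, 0, 0, 0, 1, 0, 2); (0, 0, 0, 0, 1, 1, 0); (0, 0, 0, 2, 0, 1, 0))


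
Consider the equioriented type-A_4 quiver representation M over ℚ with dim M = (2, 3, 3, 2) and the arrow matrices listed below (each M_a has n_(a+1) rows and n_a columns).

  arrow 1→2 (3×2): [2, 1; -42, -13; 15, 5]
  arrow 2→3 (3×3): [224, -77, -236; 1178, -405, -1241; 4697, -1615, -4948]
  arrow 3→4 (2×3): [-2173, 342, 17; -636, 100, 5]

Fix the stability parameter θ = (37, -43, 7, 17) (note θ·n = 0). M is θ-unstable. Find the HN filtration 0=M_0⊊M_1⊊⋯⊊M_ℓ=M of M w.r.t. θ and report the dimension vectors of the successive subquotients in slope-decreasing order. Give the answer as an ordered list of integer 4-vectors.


Barcode: M ≅ I[1,3], I[1,4], I[2,4]. HN layers by μ_θ (4 steps, strictly decreasing):
  μ^(1)=17; μ^(2)=7; μ^(3)=-3; μ^(4)=-43

((0, 0, 0, 2); (0, 0, 3, 0); (2, 2, 0, 0); (0, 1, 0, 0))


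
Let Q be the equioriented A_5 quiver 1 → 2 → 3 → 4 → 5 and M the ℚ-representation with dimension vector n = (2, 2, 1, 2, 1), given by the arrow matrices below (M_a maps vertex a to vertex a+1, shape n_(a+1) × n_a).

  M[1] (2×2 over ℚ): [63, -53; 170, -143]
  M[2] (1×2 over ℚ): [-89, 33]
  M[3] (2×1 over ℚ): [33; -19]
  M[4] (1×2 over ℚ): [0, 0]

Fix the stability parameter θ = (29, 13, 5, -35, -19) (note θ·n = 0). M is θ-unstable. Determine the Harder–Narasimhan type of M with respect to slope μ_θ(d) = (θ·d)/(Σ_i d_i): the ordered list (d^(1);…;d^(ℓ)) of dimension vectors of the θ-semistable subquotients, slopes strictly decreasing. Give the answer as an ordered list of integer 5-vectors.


Via rank(M_{q-1}∘⋯∘M_p): M ≅ I[1,2], I[1,4], I[4,4], I[5,5].
μ_θ-semistable layers: μ^(1)=21; μ^(2)=3; μ^(3)=-19; μ^(4)=-35

((1, 1, 0, 0, 0); (1, 1, 1, 1, 0); (0, 0, 0, 0, 1); (0, 0, 0, 1, 0))


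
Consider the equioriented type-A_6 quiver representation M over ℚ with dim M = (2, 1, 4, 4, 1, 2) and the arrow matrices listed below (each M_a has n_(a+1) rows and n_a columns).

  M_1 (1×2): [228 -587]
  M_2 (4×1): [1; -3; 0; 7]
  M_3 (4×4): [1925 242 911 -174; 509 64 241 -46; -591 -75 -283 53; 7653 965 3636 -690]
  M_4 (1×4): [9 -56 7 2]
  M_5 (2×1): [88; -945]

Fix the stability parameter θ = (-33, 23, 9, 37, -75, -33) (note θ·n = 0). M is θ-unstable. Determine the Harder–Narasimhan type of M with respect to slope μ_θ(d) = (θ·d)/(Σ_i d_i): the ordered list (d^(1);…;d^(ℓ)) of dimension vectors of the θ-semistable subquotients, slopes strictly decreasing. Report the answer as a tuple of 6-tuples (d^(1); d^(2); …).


Interval decomposition of M: I[1,1], I[1,4], I[3,3], I[3,4], I[3,6], I[4,4], I[6,6].
HN type (ℓ=5): μ^(1)=37; μ^(2)=16; μ^(3)=9; μ^(4)=-31/2; μ^(5)=-33

((0, 0, 0, 3, 0, 0); (0, 1, 1, 0, 0, 0); (0, 0, 2, 0, 0, 0); (0, 0, 1, 1, 1, 1); (2, 0, 0, 0, 0, 1))


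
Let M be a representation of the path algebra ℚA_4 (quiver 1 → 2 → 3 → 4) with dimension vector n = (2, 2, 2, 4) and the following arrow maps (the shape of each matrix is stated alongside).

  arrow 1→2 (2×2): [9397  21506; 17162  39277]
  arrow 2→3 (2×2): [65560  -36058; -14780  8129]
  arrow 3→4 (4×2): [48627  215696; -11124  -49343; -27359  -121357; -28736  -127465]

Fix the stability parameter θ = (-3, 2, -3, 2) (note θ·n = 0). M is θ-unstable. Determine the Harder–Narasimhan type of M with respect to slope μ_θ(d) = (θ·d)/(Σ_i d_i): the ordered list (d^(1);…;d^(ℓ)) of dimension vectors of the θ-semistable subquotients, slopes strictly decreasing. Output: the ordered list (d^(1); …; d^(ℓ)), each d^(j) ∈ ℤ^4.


Barcode: M ≅ I[1,2], I[1,4], I[3,4], I[4,4]^2. HN layers by μ_θ (3 steps, strictly decreasing):
  μ^(1)=2; μ^(2)=-1/2; μ^(3)=-3

((0, 1, 0, 4); (0, 1, 1, 0); (2, 0, 1, 0))


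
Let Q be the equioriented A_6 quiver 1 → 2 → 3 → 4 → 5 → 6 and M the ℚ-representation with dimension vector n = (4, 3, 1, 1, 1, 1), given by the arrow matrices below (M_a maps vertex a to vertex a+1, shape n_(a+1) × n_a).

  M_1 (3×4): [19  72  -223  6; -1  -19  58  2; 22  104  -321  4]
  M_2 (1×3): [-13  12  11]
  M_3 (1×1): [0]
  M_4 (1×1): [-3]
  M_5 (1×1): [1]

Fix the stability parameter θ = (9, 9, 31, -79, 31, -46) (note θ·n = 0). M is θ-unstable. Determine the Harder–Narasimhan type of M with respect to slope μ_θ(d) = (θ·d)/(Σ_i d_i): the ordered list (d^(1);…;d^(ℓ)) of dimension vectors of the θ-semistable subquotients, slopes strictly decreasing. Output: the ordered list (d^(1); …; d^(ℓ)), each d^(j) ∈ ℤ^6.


Barcode: M ≅ I[1,1], I[1,2]^2, I[1,3], I[4,6]. HN layers by μ_θ (4 steps, strictly decreasing):
  μ^(1)=31; μ^(2)=9; μ^(3)=-15/2; μ^(4)=-79

((0, 0, 1, 0, 0, 0); (4, 3, 0, 0, 0, 0); (0, 0, 0, 0, 1, 1); (0, 0, 0, 1, 0, 0))


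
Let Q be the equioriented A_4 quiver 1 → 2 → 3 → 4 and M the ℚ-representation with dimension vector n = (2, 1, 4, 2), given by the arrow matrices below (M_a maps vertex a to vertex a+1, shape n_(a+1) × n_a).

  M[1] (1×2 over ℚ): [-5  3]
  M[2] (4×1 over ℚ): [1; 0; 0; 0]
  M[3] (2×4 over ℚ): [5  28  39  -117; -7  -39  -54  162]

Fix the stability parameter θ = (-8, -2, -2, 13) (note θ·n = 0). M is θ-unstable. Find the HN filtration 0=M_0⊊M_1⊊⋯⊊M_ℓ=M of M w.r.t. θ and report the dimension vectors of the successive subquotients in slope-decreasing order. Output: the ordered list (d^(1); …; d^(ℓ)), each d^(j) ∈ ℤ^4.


Interval decomposition of M: I[1,1], I[1,4], I[3,3]^2, I[3,4].
HN type (ℓ=3): μ^(1)=13; μ^(2)=-2; μ^(3)=-8

((0, 0, 0, 2); (0, 1, 4, 0); (2, 0, 0, 0))


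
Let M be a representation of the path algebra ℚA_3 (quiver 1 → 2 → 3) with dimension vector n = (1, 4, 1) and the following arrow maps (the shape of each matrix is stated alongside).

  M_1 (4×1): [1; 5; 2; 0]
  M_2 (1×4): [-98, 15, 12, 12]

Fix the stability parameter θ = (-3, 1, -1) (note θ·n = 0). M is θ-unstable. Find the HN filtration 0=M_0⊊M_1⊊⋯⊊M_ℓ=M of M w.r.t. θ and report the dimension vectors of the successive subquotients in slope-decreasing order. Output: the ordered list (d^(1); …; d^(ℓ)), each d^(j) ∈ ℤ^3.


Interval decomposition of M: I[1,3], I[2,2]^3.
HN type (ℓ=3): μ^(1)=1; μ^(2)=0; μ^(3)=-3

((0, 3, 0); (0, 1, 1); (1, 0, 0))


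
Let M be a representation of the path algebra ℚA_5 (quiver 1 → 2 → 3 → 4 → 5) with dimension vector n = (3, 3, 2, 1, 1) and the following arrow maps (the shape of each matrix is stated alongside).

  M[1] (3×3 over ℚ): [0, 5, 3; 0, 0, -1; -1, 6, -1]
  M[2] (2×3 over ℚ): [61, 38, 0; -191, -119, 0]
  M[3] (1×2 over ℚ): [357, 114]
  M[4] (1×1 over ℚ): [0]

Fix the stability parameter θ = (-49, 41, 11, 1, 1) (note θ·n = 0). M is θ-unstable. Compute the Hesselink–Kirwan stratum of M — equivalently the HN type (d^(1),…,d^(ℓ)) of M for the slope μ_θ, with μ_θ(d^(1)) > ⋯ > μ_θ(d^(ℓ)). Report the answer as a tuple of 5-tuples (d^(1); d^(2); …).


Barcode: M ≅ I[1,2], I[1,3], I[1,4], I[5,5]. HN layers by μ_θ (5 steps, strictly decreasing):
  μ^(1)=41; μ^(2)=26; μ^(3)=53/3; μ^(4)=1; μ^(5)=-49

((0, 1, 0, 0, 0); (0, 1, 1, 0, 0); (0, 1, 1, 1, 0); (0, 0, 0, 0, 1); (3, 0, 0, 0, 0))


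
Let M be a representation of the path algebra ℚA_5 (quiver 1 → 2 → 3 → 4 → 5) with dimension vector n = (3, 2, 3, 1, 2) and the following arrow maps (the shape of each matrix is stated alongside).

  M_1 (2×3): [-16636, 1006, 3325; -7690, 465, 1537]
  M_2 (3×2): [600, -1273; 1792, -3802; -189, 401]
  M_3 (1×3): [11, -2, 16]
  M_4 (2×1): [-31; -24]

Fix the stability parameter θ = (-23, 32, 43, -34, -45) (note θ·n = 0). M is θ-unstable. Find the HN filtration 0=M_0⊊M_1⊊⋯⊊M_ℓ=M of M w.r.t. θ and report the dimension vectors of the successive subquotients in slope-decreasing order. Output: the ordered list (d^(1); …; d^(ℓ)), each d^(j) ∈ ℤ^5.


Interval decomposition of M: I[1,1], I[1,3], I[1,5], I[3,3], I[5,5].
HN type (ℓ=5): μ^(1)=43; μ^(2)=32; μ^(3)=-1; μ^(4)=-23; μ^(5)=-45

((0, 0, 2, 0, 0); (0, 1, 0, 0, 0); (0, 1, 1, 1, 1); (3, 0, 0, 0, 0); (0, 0, 0, 0, 1))


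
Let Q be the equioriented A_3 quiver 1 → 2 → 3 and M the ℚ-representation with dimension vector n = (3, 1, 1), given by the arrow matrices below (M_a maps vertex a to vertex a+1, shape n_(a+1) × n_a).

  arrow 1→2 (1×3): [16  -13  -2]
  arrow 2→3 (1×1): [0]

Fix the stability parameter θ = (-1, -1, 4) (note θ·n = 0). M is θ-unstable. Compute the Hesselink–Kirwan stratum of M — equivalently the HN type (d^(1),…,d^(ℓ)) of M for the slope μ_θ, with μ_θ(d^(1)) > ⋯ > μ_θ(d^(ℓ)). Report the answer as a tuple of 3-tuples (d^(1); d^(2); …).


Interval decomposition of M: I[1,1]^2, I[1,2], I[3,3].
HN type (ℓ=2): μ^(1)=4; μ^(2)=-1

((0, 0, 1); (3, 1, 0))


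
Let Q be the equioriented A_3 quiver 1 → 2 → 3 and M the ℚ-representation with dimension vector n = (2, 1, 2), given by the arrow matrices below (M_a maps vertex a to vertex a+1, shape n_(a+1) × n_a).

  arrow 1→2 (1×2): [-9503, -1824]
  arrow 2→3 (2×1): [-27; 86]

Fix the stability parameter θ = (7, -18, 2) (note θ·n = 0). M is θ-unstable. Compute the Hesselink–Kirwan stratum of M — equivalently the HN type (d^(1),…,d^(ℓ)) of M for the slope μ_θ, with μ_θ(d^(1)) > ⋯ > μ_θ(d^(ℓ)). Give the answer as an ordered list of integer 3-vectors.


Barcode: M ≅ I[1,1], I[1,3], I[3,3]. HN layers by μ_θ (3 steps, strictly decreasing):
  μ^(1)=7; μ^(2)=2; μ^(3)=-11/2

((1, 0, 0); (0, 0, 2); (1, 1, 0))


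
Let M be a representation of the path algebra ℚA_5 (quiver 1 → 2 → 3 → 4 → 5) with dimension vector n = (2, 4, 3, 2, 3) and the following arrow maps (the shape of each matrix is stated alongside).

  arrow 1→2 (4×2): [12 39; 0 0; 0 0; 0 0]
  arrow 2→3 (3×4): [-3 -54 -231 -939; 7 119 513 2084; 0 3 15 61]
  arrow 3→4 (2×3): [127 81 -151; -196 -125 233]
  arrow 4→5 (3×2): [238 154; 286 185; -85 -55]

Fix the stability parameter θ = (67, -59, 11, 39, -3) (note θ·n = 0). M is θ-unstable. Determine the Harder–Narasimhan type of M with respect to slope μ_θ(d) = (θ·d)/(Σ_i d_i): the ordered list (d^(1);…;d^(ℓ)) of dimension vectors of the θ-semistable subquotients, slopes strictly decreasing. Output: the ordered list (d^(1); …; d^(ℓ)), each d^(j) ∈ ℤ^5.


Barcode: M ≅ I[1,1], I[1,5], I[2,2], I[2,3], I[2,5], I[5,5]. HN layers by μ_θ (6 steps, strictly decreasing):
  μ^(1)=67; μ^(2)=18; μ^(3)=11; μ^(4)=4; μ^(5)=-3; μ^(6)=-59

((1, 0, 0, 0, 0); (0, 0, 0, 2, 2); (0, 0, 3, 0, 0); (1, 1, 0, 0, 0); (0, 0, 0, 0, 1); (0, 3, 0, 0, 0))


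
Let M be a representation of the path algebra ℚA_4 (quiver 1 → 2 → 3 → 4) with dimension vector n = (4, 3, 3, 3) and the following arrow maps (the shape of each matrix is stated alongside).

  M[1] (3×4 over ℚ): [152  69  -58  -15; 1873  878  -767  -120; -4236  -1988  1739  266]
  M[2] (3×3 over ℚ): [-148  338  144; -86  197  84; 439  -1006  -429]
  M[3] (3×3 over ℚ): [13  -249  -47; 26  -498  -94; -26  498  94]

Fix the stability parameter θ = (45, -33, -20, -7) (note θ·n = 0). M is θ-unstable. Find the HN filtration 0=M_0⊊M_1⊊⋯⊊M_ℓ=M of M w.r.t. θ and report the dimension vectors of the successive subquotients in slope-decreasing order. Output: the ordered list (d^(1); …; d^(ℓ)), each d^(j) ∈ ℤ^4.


Barcode: M ≅ I[1,1], I[1,2], I[1,3], I[1,4], I[3,3], I[4,4]^2. HN layers by μ_θ (6 steps, strictly decreasing):
  μ^(1)=45; μ^(2)=6; μ^(3)=-8/3; μ^(4)=-15/4; μ^(5)=-7; μ^(6)=-20

((1, 0, 0, 0); (1, 1, 0, 0); (1, 1, 1, 0); (1, 1, 1, 1); (0, 0, 0, 2); (0, 0, 1, 0))


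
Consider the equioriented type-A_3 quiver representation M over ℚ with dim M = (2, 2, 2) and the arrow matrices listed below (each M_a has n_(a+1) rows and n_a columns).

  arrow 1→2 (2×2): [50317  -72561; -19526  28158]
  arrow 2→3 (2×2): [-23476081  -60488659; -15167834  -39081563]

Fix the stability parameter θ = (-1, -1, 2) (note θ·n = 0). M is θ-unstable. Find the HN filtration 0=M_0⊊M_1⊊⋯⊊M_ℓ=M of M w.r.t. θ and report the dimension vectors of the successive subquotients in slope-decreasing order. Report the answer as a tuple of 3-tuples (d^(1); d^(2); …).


Interval decomposition of M: I[1,1], I[1,3], I[2,3].
HN type (ℓ=2): μ^(1)=2; μ^(2)=-1

((0, 0, 2); (2, 2, 0))


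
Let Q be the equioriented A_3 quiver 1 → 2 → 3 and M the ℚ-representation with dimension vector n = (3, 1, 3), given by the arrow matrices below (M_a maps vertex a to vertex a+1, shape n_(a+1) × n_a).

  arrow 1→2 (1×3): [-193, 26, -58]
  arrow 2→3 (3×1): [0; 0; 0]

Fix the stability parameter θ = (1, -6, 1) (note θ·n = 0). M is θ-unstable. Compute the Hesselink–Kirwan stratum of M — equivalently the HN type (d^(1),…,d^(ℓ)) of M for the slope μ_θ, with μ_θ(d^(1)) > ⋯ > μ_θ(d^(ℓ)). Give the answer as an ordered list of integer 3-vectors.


Barcode: M ≅ I[1,1]^2, I[1,2], I[3,3]^3. HN layers by μ_θ (2 steps, strictly decreasing):
  μ^(1)=1; μ^(2)=-5/2

((2, 0, 3); (1, 1, 0))


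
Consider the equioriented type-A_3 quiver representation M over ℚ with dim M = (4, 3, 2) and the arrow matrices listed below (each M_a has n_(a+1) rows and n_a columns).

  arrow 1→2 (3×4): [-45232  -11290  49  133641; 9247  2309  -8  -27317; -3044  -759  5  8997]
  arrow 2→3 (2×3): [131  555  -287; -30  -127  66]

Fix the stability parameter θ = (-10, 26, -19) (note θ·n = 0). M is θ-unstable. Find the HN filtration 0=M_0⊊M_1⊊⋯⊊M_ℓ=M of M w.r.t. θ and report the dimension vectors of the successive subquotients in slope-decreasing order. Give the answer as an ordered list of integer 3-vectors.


Barcode: M ≅ I[1,1], I[1,2], I[1,3]^2. HN layers by μ_θ (3 steps, strictly decreasing):
  μ^(1)=26; μ^(2)=7/2; μ^(3)=-10

((0, 1, 0); (0, 2, 2); (4, 0, 0))


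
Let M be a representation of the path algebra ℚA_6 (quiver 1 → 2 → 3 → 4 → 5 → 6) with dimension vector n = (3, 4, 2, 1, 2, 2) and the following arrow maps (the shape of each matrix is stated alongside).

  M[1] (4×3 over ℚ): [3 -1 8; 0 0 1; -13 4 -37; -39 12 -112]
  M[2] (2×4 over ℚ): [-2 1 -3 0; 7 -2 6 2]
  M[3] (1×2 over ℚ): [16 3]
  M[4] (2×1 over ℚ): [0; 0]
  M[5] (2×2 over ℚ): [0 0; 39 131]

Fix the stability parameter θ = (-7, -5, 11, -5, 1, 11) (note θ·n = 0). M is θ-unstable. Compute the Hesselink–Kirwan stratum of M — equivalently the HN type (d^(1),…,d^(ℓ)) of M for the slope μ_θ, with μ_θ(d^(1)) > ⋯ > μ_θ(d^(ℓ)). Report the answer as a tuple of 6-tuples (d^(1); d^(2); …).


Interval decomposition of M: I[1,2], I[1,3], I[1,4], I[2,2], I[5,5], I[5,6], I[6,6].
HN type (ℓ=5): μ^(1)=11; μ^(2)=3; μ^(3)=1; μ^(4)=-5; μ^(5)=-7

((0, 0, 1, 0, 0, 2); (0, 0, 1, 1, 0, 0); (0, 0, 0, 0, 2, 0); (0, 4, 0, 0, 0, 0); (3, 0, 0, 0, 0, 0))


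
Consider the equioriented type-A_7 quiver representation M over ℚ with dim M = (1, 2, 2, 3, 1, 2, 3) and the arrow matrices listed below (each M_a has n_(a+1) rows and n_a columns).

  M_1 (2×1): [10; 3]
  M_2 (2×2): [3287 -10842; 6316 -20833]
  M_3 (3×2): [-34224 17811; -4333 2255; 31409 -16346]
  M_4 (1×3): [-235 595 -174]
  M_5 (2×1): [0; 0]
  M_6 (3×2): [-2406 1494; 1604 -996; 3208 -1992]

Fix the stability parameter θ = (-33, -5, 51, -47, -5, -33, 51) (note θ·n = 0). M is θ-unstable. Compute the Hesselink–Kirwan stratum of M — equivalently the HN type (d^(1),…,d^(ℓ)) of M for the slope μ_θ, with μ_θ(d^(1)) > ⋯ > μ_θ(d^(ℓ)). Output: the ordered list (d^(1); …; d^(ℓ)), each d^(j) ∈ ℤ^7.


Via rank(M_{q-1}∘⋯∘M_p): M ≅ I[1,4], I[2,5], I[4,4], I[6,6], I[6,7], I[7,7]^2.
μ_θ-semistable layers: μ^(1)=51; μ^(2)=2; μ^(3)=-1/3; μ^(4)=-5; μ^(5)=-33; μ^(6)=-47

((0, 0, 0, 0, 0, 0, 3); (0, 0, 1, 1, 0, 0, 0); (0, 0, 1, 1, 1, 0, 0); (0, 2, 0, 0, 0, 0, 0); (1, 0, 0, 0, 0, 2, 0); (0, 0, 0, 1, 0, 0, 0))


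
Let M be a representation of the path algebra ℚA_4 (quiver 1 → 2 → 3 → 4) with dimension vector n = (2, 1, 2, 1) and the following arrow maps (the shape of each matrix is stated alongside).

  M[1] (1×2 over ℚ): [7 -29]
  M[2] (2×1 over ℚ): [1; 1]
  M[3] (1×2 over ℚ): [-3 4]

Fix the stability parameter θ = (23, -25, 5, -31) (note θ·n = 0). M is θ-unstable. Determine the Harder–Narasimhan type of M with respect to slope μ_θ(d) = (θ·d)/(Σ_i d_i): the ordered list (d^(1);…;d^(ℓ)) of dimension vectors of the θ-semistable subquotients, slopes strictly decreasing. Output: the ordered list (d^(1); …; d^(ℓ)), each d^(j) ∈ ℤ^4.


Via rank(M_{q-1}∘⋯∘M_p): M ≅ I[1,1], I[1,4], I[3,3].
μ_θ-semistable layers: μ^(1)=23; μ^(2)=5; μ^(3)=-7

((1, 0, 0, 0); (0, 0, 1, 0); (1, 1, 1, 1))


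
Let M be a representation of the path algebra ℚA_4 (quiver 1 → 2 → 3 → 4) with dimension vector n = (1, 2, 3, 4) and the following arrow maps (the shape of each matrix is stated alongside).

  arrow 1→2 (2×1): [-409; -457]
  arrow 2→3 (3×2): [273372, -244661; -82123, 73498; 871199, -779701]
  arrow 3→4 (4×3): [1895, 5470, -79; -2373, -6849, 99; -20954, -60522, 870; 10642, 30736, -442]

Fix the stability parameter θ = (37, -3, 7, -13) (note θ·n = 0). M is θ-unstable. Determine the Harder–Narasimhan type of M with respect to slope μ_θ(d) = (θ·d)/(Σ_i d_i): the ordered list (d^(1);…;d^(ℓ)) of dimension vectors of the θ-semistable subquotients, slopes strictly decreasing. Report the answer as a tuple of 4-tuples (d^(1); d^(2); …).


Via rank(M_{q-1}∘⋯∘M_p): M ≅ I[1,4], I[2,3], I[3,4], I[4,4]^2.
μ_θ-semistable layers: μ^(1)=7; μ^(2)=-3; μ^(3)=-13

((1, 1, 2, 1); (0, 1, 1, 1); (0, 0, 0, 2))


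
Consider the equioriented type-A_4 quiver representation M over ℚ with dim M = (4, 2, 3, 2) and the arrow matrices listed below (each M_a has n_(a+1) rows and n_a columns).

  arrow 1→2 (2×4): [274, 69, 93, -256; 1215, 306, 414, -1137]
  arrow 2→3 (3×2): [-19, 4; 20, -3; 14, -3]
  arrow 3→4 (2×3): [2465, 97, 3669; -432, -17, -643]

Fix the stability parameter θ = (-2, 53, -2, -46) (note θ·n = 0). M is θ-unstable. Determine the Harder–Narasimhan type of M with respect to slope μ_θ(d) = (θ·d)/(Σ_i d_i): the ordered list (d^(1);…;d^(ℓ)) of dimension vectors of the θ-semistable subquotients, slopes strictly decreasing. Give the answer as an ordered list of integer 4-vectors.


Via rank(M_{q-1}∘⋯∘M_p): M ≅ I[1,1]^2, I[1,3], I[1,4], I[3,4].
μ_θ-semistable layers: μ^(1)=51/2; μ^(2)=5/3; μ^(3)=-2; μ^(4)=-24

((0, 1, 1, 0); (0, 1, 1, 1); (4, 0, 0, 0); (0, 0, 1, 1))


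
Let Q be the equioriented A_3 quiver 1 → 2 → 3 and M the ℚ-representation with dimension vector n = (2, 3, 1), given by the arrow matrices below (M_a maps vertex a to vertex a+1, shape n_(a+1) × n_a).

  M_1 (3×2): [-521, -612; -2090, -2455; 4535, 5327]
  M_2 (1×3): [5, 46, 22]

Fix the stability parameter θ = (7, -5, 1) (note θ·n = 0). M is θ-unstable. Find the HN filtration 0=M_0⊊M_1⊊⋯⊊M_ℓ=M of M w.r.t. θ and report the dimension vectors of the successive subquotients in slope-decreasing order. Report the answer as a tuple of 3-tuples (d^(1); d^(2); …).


Interval decomposition of M: I[1,2], I[1,3], I[2,2].
HN type (ℓ=2): μ^(1)=1; μ^(2)=-5

((2, 2, 1); (0, 1, 0))


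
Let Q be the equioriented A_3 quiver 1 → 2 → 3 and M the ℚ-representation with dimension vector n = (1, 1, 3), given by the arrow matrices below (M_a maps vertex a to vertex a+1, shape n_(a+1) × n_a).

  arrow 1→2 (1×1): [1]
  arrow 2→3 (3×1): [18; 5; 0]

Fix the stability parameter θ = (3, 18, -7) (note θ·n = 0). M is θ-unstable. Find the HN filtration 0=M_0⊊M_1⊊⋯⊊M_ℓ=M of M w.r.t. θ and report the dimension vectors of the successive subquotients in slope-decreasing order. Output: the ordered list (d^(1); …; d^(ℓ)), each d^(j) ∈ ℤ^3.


Interval decomposition of M: I[1,3], I[3,3]^2.
HN type (ℓ=3): μ^(1)=11/2; μ^(2)=3; μ^(3)=-7

((0, 1, 1); (1, 0, 0); (0, 0, 2))


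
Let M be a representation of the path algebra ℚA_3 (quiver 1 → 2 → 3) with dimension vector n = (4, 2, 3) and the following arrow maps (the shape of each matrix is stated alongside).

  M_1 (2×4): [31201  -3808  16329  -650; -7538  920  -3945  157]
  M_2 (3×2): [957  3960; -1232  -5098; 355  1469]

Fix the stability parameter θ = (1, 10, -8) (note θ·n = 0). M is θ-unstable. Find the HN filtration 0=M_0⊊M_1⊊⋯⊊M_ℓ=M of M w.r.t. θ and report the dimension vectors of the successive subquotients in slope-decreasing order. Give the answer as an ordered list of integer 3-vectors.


Via rank(M_{q-1}∘⋯∘M_p): M ≅ I[1,1]^2, I[1,3]^2, I[3,3].
μ_θ-semistable layers: μ^(1)=1; μ^(2)=-8

((4, 2, 2); (0, 0, 1))


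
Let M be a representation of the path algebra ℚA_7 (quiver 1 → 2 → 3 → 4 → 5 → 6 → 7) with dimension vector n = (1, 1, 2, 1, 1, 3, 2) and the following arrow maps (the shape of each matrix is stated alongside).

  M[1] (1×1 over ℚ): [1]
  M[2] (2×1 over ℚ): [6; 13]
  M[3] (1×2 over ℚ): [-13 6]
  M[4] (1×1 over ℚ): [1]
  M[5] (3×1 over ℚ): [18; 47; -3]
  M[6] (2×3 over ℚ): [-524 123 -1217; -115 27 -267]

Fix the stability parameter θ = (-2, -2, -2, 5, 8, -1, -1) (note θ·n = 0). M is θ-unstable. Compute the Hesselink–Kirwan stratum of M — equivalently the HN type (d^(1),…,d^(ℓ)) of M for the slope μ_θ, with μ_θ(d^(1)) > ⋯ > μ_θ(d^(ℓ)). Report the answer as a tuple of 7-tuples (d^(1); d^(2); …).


Barcode: M ≅ I[1,3], I[3,6], I[6,7]^2. HN layers by μ_θ (3 steps, strictly decreasing):
  μ^(1)=4; μ^(2)=-1; μ^(3)=-2

((0, 0, 0, 1, 1, 1, 0); (0, 0, 0, 0, 0, 2, 2); (1, 1, 2, 0, 0, 0, 0))


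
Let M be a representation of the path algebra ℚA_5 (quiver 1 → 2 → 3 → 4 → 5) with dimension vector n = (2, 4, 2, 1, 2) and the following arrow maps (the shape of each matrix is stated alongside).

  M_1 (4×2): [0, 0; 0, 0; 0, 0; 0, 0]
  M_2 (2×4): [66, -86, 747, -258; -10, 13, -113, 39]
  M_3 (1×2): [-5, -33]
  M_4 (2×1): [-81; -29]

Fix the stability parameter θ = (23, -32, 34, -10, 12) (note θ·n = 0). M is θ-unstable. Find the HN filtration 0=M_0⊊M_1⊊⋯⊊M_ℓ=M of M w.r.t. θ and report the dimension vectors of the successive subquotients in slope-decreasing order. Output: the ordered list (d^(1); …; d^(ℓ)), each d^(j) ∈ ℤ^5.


Interval decomposition of M: I[1,1]^2, I[2,2]^2, I[2,3], I[2,5], I[5,5].
HN type (ℓ=4): μ^(1)=34; μ^(2)=23; μ^(3)=12; μ^(4)=-32

((0, 0, 1, 0, 0); (2, 0, 0, 0, 0); (0, 0, 1, 1, 2); (0, 4, 0, 0, 0))


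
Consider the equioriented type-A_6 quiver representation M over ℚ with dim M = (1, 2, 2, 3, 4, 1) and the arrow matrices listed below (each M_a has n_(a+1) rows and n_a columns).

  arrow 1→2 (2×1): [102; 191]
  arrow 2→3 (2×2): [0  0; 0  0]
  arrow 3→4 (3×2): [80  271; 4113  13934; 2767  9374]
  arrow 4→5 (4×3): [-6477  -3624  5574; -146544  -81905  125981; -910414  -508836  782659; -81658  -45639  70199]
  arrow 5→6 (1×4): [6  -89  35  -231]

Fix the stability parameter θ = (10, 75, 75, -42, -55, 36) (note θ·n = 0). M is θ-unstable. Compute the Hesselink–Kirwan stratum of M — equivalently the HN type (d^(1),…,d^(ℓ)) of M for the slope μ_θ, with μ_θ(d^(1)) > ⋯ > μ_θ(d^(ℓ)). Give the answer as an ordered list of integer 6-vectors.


Interval decomposition of M: I[1,2], I[2,2], I[3,5], I[3,6], I[4,5], I[5,5].
HN type (ℓ=6): μ^(1)=75; μ^(2)=36; μ^(3)=10; μ^(4)=-22/3; μ^(5)=-97/2; μ^(6)=-55

((0, 2, 0, 0, 0, 0); (0, 0, 0, 0, 0, 1); (1, 0, 0, 0, 0, 0); (0, 0, 2, 2, 2, 0); (0, 0, 0, 1, 1, 0); (0, 0, 0, 0, 1, 0))


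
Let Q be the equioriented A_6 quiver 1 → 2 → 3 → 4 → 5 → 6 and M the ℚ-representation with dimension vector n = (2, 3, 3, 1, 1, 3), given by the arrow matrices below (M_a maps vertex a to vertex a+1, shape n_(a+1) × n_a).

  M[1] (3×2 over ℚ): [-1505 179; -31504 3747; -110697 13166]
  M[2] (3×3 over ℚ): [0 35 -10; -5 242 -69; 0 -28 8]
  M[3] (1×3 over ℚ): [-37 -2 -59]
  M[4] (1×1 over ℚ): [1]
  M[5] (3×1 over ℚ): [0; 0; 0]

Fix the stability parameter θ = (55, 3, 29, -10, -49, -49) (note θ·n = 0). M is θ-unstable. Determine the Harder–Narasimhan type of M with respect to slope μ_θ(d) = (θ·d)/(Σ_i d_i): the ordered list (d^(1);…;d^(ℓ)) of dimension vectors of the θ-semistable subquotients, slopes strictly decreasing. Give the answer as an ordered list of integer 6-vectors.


Barcode: M ≅ I[1,2], I[1,5], I[2,3], I[3,3], I[6,6]^3. HN layers by μ_θ (4 steps, strictly decreasing):
  μ^(1)=29; μ^(2)=28/5; μ^(3)=3; μ^(4)=-49

((1, 1, 2, 0, 0, 0); (1, 1, 1, 1, 1, 0); (0, 1, 0, 0, 0, 0); (0, 0, 0, 0, 0, 3))


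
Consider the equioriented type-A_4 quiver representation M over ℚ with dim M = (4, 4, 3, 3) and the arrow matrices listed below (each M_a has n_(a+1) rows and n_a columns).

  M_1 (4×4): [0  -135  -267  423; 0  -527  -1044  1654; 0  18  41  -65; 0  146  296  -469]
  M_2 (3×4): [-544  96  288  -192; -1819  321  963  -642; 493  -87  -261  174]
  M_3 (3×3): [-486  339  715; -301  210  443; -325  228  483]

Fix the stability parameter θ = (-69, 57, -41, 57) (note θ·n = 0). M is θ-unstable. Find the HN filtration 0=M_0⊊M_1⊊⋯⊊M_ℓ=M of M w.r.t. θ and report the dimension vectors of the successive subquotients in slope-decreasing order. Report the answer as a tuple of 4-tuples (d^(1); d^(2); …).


Via rank(M_{q-1}∘⋯∘M_p): M ≅ I[1,1], I[1,2]^3, I[2,4], I[3,4]^2.
μ_θ-semistable layers: μ^(1)=57; μ^(2)=8; μ^(3)=-41; μ^(4)=-69

((0, 3, 0, 3); (0, 1, 1, 0); (0, 0, 2, 0); (4, 0, 0, 0))


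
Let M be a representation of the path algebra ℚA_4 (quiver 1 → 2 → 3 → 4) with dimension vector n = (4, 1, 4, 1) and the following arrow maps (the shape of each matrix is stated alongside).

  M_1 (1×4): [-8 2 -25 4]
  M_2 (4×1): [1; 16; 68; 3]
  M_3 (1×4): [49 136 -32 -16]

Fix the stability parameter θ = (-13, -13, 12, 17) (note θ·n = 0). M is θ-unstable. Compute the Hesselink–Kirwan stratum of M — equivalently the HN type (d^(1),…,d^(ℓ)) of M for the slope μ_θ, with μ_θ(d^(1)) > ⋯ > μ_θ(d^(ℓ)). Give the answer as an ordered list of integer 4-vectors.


Barcode: M ≅ I[1,1]^3, I[1,4], I[3,3]^3. HN layers by μ_θ (3 steps, strictly decreasing):
  μ^(1)=17; μ^(2)=12; μ^(3)=-13

((0, 0, 0, 1); (0, 0, 4, 0); (4, 1, 0, 0))


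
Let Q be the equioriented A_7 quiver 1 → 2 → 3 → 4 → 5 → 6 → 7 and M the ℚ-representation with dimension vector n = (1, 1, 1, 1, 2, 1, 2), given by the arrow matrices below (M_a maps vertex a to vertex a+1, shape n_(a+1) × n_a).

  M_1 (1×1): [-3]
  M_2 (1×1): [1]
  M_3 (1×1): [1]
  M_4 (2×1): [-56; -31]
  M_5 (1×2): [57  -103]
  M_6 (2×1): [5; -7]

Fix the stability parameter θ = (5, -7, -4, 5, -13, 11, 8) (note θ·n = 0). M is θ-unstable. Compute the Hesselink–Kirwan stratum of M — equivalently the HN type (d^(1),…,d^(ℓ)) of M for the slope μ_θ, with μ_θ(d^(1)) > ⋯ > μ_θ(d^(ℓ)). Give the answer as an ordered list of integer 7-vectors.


Barcode: M ≅ I[1,7], I[5,5], I[7,7]. HN layers by μ_θ (4 steps, strictly decreasing):
  μ^(1)=19/2; μ^(2)=8; μ^(3)=-14/5; μ^(4)=-13

((0, 0, 0, 0, 0, 1, 1); (0, 0, 0, 0, 0, 0, 1); (1, 1, 1, 1, 1, 0, 0); (0, 0, 0, 0, 1, 0, 0))


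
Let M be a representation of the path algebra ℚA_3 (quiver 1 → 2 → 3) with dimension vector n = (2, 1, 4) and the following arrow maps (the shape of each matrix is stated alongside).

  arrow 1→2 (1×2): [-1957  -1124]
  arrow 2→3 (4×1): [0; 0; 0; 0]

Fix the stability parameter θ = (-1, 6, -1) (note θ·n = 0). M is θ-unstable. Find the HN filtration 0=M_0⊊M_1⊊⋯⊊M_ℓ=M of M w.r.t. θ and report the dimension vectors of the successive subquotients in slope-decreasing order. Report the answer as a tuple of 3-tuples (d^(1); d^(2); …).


Interval decomposition of M: I[1,1], I[1,2], I[3,3]^4.
HN type (ℓ=2): μ^(1)=6; μ^(2)=-1

((0, 1, 0); (2, 0, 4))


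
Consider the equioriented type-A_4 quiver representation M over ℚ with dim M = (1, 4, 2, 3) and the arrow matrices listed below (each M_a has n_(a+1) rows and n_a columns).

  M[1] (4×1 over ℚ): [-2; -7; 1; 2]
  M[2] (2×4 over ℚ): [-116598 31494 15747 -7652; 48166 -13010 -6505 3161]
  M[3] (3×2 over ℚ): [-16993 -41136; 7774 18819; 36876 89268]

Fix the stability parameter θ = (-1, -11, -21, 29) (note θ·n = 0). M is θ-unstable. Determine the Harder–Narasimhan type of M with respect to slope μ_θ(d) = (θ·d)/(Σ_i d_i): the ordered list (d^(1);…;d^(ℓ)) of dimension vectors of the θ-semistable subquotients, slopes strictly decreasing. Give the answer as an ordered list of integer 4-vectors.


Barcode: M ≅ I[1,4], I[2,2]^2, I[2,4], I[4,4]. HN layers by μ_θ (3 steps, strictly decreasing):
  μ^(1)=29; μ^(2)=-11; μ^(3)=-16

((0, 0, 0, 3); (1, 3, 1, 0); (0, 1, 1, 0))


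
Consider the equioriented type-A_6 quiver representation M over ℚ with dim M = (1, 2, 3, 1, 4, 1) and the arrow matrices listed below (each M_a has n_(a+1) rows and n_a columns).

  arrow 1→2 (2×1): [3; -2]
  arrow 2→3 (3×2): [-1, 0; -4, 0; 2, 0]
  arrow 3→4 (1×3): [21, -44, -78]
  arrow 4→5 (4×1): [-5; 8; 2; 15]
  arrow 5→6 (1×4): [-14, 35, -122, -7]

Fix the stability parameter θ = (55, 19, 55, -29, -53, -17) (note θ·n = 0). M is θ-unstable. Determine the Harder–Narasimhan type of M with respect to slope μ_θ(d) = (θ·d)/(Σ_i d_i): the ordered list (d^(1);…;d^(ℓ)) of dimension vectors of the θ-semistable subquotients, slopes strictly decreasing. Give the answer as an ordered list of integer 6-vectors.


Via rank(M_{q-1}∘⋯∘M_p): M ≅ I[1,6], I[2,2], I[3,3]^2, I[5,5]^3.
μ_θ-semistable layers: μ^(1)=55; μ^(2)=19; μ^(3)=5; μ^(4)=-53

((0, 0, 2, 0, 0, 0); (0, 1, 0, 0, 0, 0); (1, 1, 1, 1, 1, 1); (0, 0, 0, 0, 3, 0))


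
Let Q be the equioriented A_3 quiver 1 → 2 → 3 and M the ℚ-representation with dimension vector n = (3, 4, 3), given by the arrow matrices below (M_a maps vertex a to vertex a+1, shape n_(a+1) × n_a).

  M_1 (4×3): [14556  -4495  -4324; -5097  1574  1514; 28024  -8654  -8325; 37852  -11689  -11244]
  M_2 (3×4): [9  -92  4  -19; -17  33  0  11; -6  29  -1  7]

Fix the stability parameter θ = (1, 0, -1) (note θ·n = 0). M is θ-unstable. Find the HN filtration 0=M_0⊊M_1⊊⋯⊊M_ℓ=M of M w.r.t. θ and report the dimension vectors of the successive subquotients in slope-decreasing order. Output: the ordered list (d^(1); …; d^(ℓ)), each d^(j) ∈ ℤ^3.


Interval decomposition of M: I[1,2], I[1,3]^2, I[2,3].
HN type (ℓ=3): μ^(1)=1/2; μ^(2)=0; μ^(3)=-1/2

((1, 1, 0); (2, 2, 2); (0, 1, 1))


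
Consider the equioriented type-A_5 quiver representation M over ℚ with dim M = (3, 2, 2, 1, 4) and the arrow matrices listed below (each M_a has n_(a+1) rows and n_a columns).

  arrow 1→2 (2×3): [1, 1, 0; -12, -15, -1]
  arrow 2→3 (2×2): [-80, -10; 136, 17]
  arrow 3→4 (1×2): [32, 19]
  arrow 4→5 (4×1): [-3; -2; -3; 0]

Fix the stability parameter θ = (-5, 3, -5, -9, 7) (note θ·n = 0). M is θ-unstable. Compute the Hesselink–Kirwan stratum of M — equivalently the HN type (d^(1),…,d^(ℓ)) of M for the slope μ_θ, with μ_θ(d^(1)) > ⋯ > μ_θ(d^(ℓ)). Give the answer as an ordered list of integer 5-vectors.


Interval decomposition of M: I[1,1], I[1,2], I[1,5], I[3,3], I[5,5]^3.
HN type (ℓ=4): μ^(1)=7; μ^(2)=3; μ^(3)=-11/3; μ^(4)=-5

((0, 0, 0, 0, 4); (0, 1, 0, 0, 0); (0, 1, 1, 1, 0); (3, 0, 1, 0, 0))


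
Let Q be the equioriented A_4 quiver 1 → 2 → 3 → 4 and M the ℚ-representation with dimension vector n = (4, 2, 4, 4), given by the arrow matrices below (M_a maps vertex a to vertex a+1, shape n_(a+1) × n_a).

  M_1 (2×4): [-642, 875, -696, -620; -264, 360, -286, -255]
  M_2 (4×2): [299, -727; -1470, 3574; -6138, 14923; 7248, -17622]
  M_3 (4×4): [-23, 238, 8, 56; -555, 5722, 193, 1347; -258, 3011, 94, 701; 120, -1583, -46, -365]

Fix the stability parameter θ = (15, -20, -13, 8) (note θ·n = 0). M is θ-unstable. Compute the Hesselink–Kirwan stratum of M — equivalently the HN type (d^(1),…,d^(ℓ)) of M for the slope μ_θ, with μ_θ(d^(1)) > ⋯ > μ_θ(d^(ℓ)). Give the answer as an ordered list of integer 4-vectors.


Interval decomposition of M: I[1,1]^2, I[1,4]^2, I[3,3], I[3,4], I[4,4].
HN type (ℓ=4): μ^(1)=15; μ^(2)=8; μ^(3)=-6; μ^(4)=-13

((2, 0, 0, 0); (0, 0, 0, 4); (2, 2, 2, 0); (0, 0, 2, 0))


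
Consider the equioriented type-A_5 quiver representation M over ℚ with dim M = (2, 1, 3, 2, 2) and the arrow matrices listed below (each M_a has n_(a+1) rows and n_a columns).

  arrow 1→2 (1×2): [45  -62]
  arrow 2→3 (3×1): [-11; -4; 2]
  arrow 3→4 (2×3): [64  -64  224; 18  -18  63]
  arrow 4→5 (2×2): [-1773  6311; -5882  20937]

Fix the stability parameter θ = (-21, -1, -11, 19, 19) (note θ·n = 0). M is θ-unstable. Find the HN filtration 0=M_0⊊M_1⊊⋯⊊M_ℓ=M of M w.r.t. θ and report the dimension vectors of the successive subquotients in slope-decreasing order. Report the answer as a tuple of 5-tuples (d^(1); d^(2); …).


Barcode: M ≅ I[1,1], I[1,3], I[3,3], I[3,5], I[4,5]. HN layers by μ_θ (4 steps, strictly decreasing):
  μ^(1)=19; μ^(2)=-6; μ^(3)=-11; μ^(4)=-21

((0, 0, 0, 2, 2); (0, 1, 1, 0, 0); (0, 0, 2, 0, 0); (2, 0, 0, 0, 0))


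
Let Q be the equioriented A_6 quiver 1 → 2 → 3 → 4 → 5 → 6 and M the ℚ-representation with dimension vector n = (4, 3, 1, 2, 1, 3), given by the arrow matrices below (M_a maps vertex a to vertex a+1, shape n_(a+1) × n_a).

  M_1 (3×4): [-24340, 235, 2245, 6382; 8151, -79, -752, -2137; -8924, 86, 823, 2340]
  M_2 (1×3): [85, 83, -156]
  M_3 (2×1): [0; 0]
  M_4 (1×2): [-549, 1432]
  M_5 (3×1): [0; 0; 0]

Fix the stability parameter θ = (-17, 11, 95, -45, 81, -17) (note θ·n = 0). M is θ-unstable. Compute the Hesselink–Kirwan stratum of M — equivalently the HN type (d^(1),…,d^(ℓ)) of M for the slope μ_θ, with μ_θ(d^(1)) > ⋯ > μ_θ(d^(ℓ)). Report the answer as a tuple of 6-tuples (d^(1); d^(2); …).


Barcode: M ≅ I[1,1], I[1,2]^2, I[1,3], I[4,4], I[4,5], I[6,6]^3. HN layers by μ_θ (5 steps, strictly decreasing):
  μ^(1)=95; μ^(2)=81; μ^(3)=11; μ^(4)=-17; μ^(5)=-45

((0, 0, 1, 0, 0, 0); (0, 0, 0, 0, 1, 0); (0, 3, 0, 0, 0, 0); (4, 0, 0, 0, 0, 3); (0, 0, 0, 2, 0, 0))


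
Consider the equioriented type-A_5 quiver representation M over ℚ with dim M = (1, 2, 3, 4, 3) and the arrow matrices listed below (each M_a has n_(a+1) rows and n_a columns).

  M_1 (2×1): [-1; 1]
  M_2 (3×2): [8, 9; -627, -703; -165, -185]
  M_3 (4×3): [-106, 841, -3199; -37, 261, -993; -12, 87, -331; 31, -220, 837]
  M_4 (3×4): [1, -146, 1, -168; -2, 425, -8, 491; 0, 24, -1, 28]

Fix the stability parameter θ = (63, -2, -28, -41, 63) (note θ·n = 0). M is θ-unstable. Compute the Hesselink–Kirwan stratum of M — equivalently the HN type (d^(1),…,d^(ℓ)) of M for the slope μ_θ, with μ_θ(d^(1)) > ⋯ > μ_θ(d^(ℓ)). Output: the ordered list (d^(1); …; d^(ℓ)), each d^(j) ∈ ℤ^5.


Barcode: M ≅ I[1,5], I[2,5], I[3,5], I[4,4]. HN layers by μ_θ (5 steps, strictly decreasing):
  μ^(1)=63; μ^(2)=-2; μ^(3)=-71/3; μ^(4)=-69/2; μ^(5)=-41

((0, 0, 0, 0, 3); (1, 1, 1, 1, 0); (0, 1, 1, 1, 0); (0, 0, 1, 1, 0); (0, 0, 0, 1, 0))


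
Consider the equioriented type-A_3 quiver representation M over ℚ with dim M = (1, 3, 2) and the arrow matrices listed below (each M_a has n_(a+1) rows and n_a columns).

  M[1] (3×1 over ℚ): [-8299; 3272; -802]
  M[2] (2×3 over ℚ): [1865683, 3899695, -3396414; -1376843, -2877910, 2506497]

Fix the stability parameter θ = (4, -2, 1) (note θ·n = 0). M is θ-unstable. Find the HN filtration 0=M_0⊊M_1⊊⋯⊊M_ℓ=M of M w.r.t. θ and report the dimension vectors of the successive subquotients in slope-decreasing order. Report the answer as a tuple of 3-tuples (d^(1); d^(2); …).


Via rank(M_{q-1}∘⋯∘M_p): M ≅ I[1,3], I[2,2], I[2,3].
μ_θ-semistable layers: μ^(1)=1; μ^(2)=-2

((1, 1, 2); (0, 2, 0))


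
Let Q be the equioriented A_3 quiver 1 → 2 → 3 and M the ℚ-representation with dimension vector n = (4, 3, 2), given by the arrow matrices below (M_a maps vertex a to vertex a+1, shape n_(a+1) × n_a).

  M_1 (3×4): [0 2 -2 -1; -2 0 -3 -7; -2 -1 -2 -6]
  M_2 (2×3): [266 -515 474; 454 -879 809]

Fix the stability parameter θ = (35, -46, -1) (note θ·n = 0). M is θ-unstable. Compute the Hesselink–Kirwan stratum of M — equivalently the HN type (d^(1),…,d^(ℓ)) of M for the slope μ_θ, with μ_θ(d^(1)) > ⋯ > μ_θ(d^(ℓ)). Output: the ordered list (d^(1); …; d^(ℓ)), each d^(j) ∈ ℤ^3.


Interval decomposition of M: I[1,1], I[1,2], I[1,3]^2.
HN type (ℓ=3): μ^(1)=35; μ^(2)=-1; μ^(3)=-11/2

((1, 0, 0); (0, 0, 2); (3, 3, 0))


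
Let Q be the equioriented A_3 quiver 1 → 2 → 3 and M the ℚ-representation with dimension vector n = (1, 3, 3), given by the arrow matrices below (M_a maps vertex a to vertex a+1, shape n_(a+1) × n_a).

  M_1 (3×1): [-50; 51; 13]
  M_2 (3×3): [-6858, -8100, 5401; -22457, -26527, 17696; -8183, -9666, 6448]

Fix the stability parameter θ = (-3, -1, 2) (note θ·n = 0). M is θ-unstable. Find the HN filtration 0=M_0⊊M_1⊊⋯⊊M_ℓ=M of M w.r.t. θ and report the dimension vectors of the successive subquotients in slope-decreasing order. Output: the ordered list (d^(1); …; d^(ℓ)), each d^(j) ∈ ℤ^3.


Interval decomposition of M: I[1,3], I[2,3]^2.
HN type (ℓ=3): μ^(1)=2; μ^(2)=-1; μ^(3)=-3

((0, 0, 3); (0, 3, 0); (1, 0, 0))


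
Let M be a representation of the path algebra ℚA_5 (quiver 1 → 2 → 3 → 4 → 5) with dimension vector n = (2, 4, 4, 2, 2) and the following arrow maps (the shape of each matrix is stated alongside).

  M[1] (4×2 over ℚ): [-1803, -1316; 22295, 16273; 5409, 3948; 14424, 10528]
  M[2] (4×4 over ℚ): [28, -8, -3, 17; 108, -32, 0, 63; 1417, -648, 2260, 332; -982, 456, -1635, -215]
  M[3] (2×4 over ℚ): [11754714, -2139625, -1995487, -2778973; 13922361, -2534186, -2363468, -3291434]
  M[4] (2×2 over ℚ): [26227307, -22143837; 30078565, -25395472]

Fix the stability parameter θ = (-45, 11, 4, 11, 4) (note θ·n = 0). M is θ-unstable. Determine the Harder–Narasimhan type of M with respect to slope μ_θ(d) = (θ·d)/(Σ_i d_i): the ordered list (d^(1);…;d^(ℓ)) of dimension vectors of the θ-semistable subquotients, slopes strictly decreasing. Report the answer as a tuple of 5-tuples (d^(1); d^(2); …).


Interval decomposition of M: I[1,2], I[1,5], I[2,3], I[2,5], I[3,3].
HN type (ℓ=4): μ^(1)=11; μ^(2)=15/2; μ^(3)=4; μ^(4)=-45

((0, 1, 0, 0, 0); (0, 3, 3, 2, 2); (0, 0, 1, 0, 0); (2, 0, 0, 0, 0))


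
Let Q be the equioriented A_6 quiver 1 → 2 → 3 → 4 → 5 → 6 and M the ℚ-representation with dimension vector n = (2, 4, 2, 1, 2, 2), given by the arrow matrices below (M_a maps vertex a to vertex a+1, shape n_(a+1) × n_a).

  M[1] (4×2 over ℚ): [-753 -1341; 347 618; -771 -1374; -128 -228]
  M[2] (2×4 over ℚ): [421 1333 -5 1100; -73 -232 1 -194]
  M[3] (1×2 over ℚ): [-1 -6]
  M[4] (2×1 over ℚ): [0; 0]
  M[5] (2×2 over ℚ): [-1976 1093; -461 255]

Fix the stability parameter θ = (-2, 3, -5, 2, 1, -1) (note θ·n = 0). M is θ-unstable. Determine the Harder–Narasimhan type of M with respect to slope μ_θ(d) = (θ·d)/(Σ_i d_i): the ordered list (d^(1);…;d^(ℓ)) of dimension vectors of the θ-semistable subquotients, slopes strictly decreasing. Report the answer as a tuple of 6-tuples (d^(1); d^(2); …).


Barcode: M ≅ I[1,3], I[1,4], I[2,2]^2, I[5,6]^2. HN layers by μ_θ (5 steps, strictly decreasing):
  μ^(1)=3; μ^(2)=2; μ^(3)=0; μ^(4)=-1; μ^(5)=-2

((0, 2, 0, 0, 0, 0); (0, 0, 0, 1, 0, 0); (0, 0, 0, 0, 2, 2); (0, 2, 2, 0, 0, 0); (2, 0, 0, 0, 0, 0))
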